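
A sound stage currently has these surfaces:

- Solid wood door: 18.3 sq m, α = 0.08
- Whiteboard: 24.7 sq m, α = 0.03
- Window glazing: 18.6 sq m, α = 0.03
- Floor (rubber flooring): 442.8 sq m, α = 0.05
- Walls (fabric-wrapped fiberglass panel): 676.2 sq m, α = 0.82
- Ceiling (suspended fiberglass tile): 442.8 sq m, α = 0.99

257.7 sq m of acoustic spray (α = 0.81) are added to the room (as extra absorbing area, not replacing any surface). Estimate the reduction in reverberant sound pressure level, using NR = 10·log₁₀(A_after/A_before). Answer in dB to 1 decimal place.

Summing Sᵢαᵢ: 1.464 + 0.741 + 0.558 + 22.140 + 554.484 + 438.372 → A_before = 1017.759 sabins.
Treatment contributes 257.7·0.81 = 208.737 sabins.
A_after = 1017.759 + 208.737 = 1226.496 sabins.
NR = 10·log₁₀(1226.496/1017.759) = 0.8 dB.

0.8 dB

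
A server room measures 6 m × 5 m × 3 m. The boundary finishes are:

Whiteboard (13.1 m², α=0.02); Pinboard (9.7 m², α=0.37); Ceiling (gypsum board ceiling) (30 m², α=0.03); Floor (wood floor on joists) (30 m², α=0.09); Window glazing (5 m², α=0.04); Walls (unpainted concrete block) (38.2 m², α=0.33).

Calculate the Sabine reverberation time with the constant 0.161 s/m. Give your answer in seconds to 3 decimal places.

Summing Sᵢαᵢ: 0.262 + 3.589 + 0.900 + 2.700 + 0.200 + 12.606 → A = 20.257 sabins.
V = 6·5·3 = 90 m³.
Sabine: RT60 = 0.161 × 90 / 20.257 = 0.715 s.

0.715 s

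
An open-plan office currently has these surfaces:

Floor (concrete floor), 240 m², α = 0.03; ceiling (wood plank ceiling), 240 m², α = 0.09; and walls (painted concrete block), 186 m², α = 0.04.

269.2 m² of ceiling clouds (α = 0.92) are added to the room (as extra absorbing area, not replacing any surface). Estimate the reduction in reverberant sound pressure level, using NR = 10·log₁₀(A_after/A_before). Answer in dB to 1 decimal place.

Total absorption A_before = 240·0.03 + 240·0.09 + 186·0.04
  = 7.200 + 21.600 + 7.440 = 36.240 m² sabins.
Treatment contributes 269.2·0.92 = 247.664 sabins.
New total A_after = 283.904 sabins.
Reduction = 10 log₁₀(A_after/A_before) = 10 log₁₀(7.8340) = 8.9 dB.

8.9 dB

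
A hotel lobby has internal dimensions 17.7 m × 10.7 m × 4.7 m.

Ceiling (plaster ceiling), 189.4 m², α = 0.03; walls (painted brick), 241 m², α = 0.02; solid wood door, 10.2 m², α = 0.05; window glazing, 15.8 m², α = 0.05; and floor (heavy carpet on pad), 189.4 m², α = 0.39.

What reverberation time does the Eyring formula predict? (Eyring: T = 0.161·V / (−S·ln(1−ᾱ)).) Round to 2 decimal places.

1.56 s

Total surface area S = 189.4 + 241 + 10.2 + 15.8 + 189.4 = 645.8 m².
Σ(Sᵢαᵢ) = 189.4·0.03 + 241·0.02 + 10.2·0.05 + 15.8·0.05 + 189.4·0.39 = 85.668.
ᾱ = 85.668 / 645.8 = 0.1327.
Eyring denominator: −S ln(1−ᾱ) = 91.943.
V = 17.7 × 10.7 × 4.7 = 890.133 m³.
T = 0.161·V/[−S·ln(1−ᾱ)] = 0.161·890.133/91.943 = 1.56 s.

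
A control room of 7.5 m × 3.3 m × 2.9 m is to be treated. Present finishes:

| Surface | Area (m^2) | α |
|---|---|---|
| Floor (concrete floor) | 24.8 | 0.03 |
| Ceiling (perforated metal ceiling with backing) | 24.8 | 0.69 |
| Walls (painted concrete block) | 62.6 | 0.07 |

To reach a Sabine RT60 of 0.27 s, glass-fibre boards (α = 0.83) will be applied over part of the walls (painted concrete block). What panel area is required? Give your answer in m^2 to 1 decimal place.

Equivalent absorption area: A₁ = 24.8·0.03 + 24.8·0.69 + 62.6·0.07 = 22.238 m^2.
Required A₂ = 0.161·71.775/0.27 = 42.799 sabins.
Absorption to add: 42.799 − 22.238 = 20.561 sabins.
Each m^2 of panel replacing the walls (painted concrete block) adds (0.83 − 0.07) = 0.76 sabins.
Area = ΔA/Δα = 20.561/0.76 = 27.1 m^2.

27.1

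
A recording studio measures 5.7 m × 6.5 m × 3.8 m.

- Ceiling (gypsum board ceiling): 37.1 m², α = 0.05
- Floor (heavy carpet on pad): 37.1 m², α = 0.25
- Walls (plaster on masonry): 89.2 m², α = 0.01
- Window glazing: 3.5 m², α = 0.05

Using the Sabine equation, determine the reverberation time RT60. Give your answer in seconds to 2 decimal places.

Equivalent absorption area: A = 37.1*0.05 + 37.1*0.25 + 89.2*0.01 + 3.5*0.05 = 12.197 m².
Room volume: 140.79 m³.
T = 0.161 V/A = 0.161·140.79/12.197 = 1.86 s.

1.86 s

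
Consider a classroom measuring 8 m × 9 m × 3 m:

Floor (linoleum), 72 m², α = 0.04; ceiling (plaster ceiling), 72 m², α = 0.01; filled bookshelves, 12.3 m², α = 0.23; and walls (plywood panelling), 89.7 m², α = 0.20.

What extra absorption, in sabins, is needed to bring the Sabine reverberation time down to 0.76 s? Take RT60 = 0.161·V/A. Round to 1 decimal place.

A₁ = Σ Sᵢαᵢ = 72·0.04 + 72·0.01 + 12.3·0.23 + 89.7·0.20 = 24.369 sabins.
Target A₂ = 0.161·216/0.76 = 45.758 sabins (V = 216 m³).
Additional absorption ΔA = 45.758 − 24.369 = 21.4 sabins.

21.4 sabins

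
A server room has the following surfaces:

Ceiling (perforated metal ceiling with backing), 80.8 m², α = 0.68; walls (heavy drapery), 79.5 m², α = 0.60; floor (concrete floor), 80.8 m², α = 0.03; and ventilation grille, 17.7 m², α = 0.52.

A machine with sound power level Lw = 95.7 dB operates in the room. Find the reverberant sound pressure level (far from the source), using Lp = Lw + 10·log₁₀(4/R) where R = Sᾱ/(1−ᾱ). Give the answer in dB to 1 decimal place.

78.6 dB

Σ(Sᵢαᵢ) = 80.8·0.68 + 79.5·0.60 + 80.8·0.03 + 17.7·0.52 = 114.272; total area S = 258.8 m².
ᾱ = 0.4415, so room constant R = A/(1−ᾱ) = 204.605 m².
Lp = Lw + 10 log₁₀(4/R) = 95.7 -17.09 = 78.6 dB.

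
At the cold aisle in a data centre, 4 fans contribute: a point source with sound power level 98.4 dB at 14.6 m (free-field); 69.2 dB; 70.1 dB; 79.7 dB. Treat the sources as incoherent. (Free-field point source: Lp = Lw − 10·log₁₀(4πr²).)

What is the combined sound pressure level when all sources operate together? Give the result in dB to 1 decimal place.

80.6 dB

Source at 14.6 m: Lp = 98.4 − 10·log₁₀(4π·14.6²) = 98.4 − 10·log₁₀(2678.648) = 64.1 dB.
Σ 10^(Lᵢ/10) = 1.144e+08.
Back to dB: 10·log₁₀ Σ = 80.6 dB.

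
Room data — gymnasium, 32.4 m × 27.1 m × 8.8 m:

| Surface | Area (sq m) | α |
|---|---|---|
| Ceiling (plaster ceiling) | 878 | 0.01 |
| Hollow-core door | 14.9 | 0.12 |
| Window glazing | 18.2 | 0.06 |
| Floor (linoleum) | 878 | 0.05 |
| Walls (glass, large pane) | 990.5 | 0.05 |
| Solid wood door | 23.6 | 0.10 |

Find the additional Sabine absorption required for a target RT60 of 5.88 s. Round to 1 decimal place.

A₁ = Σ Sᵢαᵢ = 878*0.01 + 14.9*0.12 + 18.2*0.06 + 878*0.05 + 990.5*0.05 + 23.6*0.10 = 107.445 sabins.
V = 7726.752 m³. Required absorption A₂ = 0.161 × 7726.752 / 5.88 = 211.566 sabins.
Additional absorption ΔA = 211.566 − 107.445 = 104.1 sabins.

104.1 sabins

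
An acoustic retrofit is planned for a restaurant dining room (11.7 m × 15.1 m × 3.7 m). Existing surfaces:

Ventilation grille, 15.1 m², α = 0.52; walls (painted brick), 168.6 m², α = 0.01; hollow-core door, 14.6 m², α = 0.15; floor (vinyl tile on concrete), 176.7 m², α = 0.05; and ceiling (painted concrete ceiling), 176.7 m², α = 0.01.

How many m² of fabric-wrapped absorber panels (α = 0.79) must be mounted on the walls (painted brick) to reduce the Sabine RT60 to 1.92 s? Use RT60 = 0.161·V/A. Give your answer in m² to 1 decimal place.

41.6

Total absorption A₁ = 15.1·0.52 + 168.6·0.01 + 14.6·0.15 + 176.7·0.05 + 176.7·0.01
  = 7.852 + 1.686 + 2.190 + 8.835 + 1.767 = 22.330 m² sabins.
V = 653.679 m³. Target absorption A₂ = 0.161 × 653.679 / 1.92 = 54.814 sabins.
ΔA needed = 54.814 − 22.330 = 32.484 sabins.
Net gain per m²: Δα = 0.79 − 0.01 = 0.78.
Panel area = 32.484 / 0.78 = 41.6 m².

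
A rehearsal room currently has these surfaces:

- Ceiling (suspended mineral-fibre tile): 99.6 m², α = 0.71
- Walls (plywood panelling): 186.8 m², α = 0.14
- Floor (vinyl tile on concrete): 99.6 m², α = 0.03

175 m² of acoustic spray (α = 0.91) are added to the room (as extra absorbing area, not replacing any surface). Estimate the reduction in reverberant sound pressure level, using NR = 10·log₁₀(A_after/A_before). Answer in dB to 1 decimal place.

Equivalent absorption area: A_before = 99.6·0.71 + 186.8·0.14 + 99.6·0.03 = 99.856 m².
Treatment contributes 175·0.91 = 159.250 sabins.
A_after = 99.856 + 159.250 = 259.106 sabins.
Reduction = 10 log₁₀(A_after/A_before) = 10 log₁₀(2.5948) = 4.1 dB.

4.1 dB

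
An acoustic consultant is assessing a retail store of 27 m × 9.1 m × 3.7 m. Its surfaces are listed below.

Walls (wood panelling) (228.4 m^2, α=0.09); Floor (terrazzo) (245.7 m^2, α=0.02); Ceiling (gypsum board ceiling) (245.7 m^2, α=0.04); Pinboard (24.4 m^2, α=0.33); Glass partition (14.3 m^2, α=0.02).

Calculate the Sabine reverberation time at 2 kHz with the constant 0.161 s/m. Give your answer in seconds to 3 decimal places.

Total absorption A = 228.4·0.09 + 245.7·0.02 + 245.7·0.04 + 24.4·0.33 + 14.3·0.02
  = 20.556 + 4.914 + 9.828 + 8.052 + 0.286 = 43.636 m^2 sabins.
Room volume: 909.09 m³.
RT60 = 0.161 · V / A = 0.161 × 909.09 / 43.636 = 3.354 s.

3.354 sec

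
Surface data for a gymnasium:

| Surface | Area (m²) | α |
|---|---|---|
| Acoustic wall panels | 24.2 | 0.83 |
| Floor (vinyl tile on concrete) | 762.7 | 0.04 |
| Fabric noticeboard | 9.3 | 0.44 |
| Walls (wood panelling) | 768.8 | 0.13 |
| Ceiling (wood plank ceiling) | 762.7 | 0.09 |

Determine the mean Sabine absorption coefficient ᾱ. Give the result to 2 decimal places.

0.10

S = Σ Sᵢ = 24.2 + 762.7 + 9.3 + 768.8 + 762.7 = 2327.7 m².
Σ(Sᵢαᵢ) = 24.2*0.83 + 762.7*0.04 + 9.3*0.44 + 768.8*0.13 + 762.7*0.09 = 223.273.
ᾱ = A/S = 0.10.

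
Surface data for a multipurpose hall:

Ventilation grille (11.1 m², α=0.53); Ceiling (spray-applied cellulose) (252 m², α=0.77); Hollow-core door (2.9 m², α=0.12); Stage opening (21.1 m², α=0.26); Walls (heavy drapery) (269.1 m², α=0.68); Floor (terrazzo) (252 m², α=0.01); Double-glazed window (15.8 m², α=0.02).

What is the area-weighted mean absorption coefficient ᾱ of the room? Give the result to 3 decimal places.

S = Σ Sᵢ = 11.1 + 252 + 2.9 + 21.1 + 269.1 + 252 + 15.8 = 824.0 m².
A = 11.1*0.53 + 252*0.77 + 2.9*0.12 + 21.1*0.26 + 269.1*0.68 + 252*0.01 + 15.8*0.02 = 391.581 sabins.
ᾱ = 391.581 / 824.0 = 0.475.

0.475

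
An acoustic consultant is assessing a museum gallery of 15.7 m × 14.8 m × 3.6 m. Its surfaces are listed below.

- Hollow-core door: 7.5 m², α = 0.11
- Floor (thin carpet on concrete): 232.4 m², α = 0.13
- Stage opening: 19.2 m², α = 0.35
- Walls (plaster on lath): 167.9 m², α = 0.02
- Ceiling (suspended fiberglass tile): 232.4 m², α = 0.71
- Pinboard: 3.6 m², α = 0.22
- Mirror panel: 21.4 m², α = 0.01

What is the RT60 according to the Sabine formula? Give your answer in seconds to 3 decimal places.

A = Σ Sᵢαᵢ = 7.5·0.11 + 232.4·0.13 + 19.2·0.35 + 167.9·0.02 + 232.4·0.71 + 3.6·0.22 + 21.4·0.01 = 207.125 sabins.
Volume V = 15.7 × 14.8 × 3.6 = 836.496 m³.
Sabine: RT60 = 0.161 × 836.496 / 207.125 = 0.650 s.

0.650 sec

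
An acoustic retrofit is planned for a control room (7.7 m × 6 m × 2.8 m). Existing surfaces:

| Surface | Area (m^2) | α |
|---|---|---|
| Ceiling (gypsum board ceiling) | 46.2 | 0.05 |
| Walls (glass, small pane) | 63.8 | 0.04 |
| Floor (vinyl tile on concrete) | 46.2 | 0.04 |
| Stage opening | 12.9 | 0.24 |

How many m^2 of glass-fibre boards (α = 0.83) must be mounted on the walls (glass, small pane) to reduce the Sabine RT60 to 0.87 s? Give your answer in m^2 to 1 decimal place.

17.9

Equivalent absorption area: A₁ = 46.2×0.05 + 63.8×0.04 + 46.2×0.04 + 12.9×0.24 = 9.806 m^2.
V = 129.36 m³. Target absorption A₂ = 0.161 × 129.36 / 0.87 = 23.939 sabins.
ΔA needed = 23.939 − 9.806 = 14.133 sabins.
Net gain per m^2: Δα = 0.83 − 0.04 = 0.79.
Panel area = 14.133 / 0.79 = 17.9 m^2.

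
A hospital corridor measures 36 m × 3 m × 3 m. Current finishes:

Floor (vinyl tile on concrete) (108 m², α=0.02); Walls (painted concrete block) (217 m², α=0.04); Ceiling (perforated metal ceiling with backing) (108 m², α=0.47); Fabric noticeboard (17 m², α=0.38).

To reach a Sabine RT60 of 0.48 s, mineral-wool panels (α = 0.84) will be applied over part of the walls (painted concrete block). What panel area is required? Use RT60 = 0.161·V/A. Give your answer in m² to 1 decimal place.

50.8

Total absorption A₁ = 108*0.02 + 217*0.04 + 108*0.47 + 17*0.38
  = 2.160 + 8.680 + 50.760 + 6.460 = 68.060 m² sabins.
Required A₂ = 0.161·324/0.48 = 108.675 sabins.
Absorption to add: 108.675 − 68.060 = 40.615 sabins.
Each m² of panel replacing the walls (painted concrete block) adds (0.84 − 0.04) = 0.80 sabins.
Area = ΔA/Δα = 40.615/0.80 = 50.8 m².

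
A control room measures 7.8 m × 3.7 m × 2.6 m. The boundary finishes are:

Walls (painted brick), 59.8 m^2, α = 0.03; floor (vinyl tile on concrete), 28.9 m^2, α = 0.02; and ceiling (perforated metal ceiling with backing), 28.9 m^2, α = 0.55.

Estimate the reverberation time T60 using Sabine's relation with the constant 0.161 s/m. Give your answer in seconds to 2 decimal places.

A = Σ Sᵢαᵢ = 59.8×0.03 + 28.9×0.02 + 28.9×0.55 = 18.267 sabins.
Room volume: 75.036 m³.
RT60 = 0.161 · V / A = 0.161 × 75.036 / 18.267 = 0.66 s.

0.66 seconds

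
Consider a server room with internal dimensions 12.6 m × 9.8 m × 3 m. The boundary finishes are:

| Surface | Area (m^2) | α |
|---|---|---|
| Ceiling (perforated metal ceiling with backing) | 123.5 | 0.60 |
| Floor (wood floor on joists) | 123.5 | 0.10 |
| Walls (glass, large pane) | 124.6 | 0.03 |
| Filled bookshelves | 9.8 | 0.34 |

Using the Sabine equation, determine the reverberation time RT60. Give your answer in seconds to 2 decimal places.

0.64 s

Total absorption A = 123.5×0.60 + 123.5×0.10 + 124.6×0.03 + 9.8×0.34
  = 74.100 + 12.350 + 3.738 + 3.332 = 93.520 m^2 sabins.
V = 12.6·9.8·3 = 370.44 m³.
T = 0.161 V/A = 0.161·370.44/93.520 = 0.64 s.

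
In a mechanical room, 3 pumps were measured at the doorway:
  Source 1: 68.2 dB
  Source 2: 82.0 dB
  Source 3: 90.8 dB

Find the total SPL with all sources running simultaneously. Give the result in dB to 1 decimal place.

91.4 dB

Converting to relative power and adding: 10^(68.2/10) + 10^(82.0/10) + 10^(90.8/10) = 1.367e+09.
Combined level = 10 log₁₀(1.367e+09) = 91.4 dB.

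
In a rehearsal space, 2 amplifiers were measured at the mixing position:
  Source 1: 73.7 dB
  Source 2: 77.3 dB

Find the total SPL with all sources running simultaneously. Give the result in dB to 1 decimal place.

78.9 dB

Σ 10^(Lᵢ/10) = 7.715e+07.
L_total = 10·log₁₀(7.715e+07) = 78.9 dB.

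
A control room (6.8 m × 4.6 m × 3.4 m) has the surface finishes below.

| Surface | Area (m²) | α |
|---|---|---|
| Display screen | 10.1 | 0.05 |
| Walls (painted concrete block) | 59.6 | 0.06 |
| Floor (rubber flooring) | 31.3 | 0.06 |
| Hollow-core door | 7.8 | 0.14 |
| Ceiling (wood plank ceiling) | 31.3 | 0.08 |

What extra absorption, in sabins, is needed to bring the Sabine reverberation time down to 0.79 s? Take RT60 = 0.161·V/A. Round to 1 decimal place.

12.1 sabins

Total absorption A₁ = 10.1·0.05 + 59.6·0.06 + 31.3·0.06 + 7.8·0.14 + 31.3·0.08
  = 0.505 + 3.576 + 1.878 + 1.092 + 2.504 = 9.555 m² sabins.
V = 106.352 m³. Required absorption A₂ = 0.161 × 106.352 / 0.79 = 21.674 sabins.
Shortfall: 21.674 − 9.555 = 12.1 sabins.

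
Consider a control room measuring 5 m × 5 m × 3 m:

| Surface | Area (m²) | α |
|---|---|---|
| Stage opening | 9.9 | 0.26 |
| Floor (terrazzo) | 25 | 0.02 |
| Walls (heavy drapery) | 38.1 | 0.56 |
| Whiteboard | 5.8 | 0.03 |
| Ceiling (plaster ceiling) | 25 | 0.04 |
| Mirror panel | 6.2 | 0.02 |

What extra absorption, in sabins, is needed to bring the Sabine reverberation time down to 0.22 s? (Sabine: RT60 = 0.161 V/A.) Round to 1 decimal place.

29.2 sabins

Total absorption A₁ = 9.9*0.26 + 25*0.02 + 38.1*0.56 + 5.8*0.03 + 25*0.04 + 6.2*0.02
  = 2.574 + 0.500 + 21.336 + 0.174 + 1.000 + 0.124 = 25.708 m² sabins.
For T = 0.22 s, need A₂ = 0.161·V/T = 0.161·75/0.22 = 54.886 sabins.
ΔA = A₂ − A₁ = 54.886 − 25.708 = 29.2 sabins.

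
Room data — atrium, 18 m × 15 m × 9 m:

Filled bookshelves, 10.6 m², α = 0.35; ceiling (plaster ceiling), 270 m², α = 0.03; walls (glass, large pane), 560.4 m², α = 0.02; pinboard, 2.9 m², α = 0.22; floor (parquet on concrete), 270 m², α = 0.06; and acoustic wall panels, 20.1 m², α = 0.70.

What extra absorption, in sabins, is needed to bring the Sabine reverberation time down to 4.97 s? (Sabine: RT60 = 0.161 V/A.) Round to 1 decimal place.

24.8 sabins

Total absorption A₁ = 10.6×0.35 + 270×0.03 + 560.4×0.02 + 2.9×0.22 + 270×0.06 + 20.1×0.70
  = 3.710 + 8.100 + 11.208 + 0.638 + 16.200 + 14.070 = 53.926 m² sabins.
Target A₂ = 0.161·2430/4.97 = 78.718 sabins (V = 2430 m³).
ΔA = A₂ − A₁ = 78.718 − 53.926 = 24.8 sabins.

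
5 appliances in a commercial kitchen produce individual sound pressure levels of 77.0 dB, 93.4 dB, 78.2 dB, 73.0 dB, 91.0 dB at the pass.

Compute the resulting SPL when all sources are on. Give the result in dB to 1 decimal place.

95.5 dB

Sum in the linear (power) domain: Σ 10^(Lᵢ/10) = 10^(77.0/10) + 10^(93.4/10) + 10^(78.2/10) + 10^(73.0/10) + 10^(91.0/10) = 3.583e+09.
L_total = 10·log₁₀(3.583e+09) = 95.5 dB.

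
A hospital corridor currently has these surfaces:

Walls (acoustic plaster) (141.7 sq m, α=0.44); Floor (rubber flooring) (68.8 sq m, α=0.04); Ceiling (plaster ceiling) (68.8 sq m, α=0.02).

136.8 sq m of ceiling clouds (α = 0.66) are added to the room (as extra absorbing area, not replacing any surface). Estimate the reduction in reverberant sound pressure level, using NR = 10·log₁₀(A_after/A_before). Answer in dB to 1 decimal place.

Equivalent absorption area: A_before = 141.7·0.44 + 68.8·0.04 + 68.8·0.02 = 66.476 sq m.
Treatment contributes 136.8·0.66 = 90.288 sabins.
A_after = 66.476 + 90.288 = 156.764 sabins.
NR = 10·log₁₀(156.764/66.476) = 3.7 dB.

3.7 dB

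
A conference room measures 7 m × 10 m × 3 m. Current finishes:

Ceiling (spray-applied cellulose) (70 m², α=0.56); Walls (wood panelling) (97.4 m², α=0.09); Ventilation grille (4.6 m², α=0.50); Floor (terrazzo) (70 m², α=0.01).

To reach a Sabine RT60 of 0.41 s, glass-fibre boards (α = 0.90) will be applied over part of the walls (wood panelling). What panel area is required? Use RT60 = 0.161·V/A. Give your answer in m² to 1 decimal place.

38.9

A₁ = Σ Sᵢαᵢ = 70×0.56 + 97.4×0.09 + 4.6×0.50 + 70×0.01 = 50.966 sabins.
Required A₂ = 0.161·210/0.41 = 82.463 sabins.
Absorption to add: 82.463 − 50.966 = 31.497 sabins.
Net gain per m²: Δα = 0.90 − 0.09 = 0.81.
Panel area = 31.497 / 0.81 = 38.9 m².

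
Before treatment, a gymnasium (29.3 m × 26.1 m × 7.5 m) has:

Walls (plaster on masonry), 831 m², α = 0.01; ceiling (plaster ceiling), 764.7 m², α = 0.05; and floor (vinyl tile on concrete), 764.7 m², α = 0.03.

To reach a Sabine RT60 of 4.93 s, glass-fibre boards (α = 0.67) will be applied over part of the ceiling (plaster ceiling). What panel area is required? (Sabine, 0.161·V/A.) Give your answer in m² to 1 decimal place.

190.0

Equivalent absorption area: A₁ = 831·0.01 + 764.7·0.05 + 764.7·0.03 = 69.486 m².
Required A₂ = 0.161·5735.475/4.93 = 187.305 sabins.
Absorption to add: 187.305 − 69.486 = 117.819 sabins.
Each m² of panel replacing the ceiling (plaster ceiling) adds (0.67 − 0.05) = 0.62 sabins.
Panel area = 117.819 / 0.62 = 190.0 m².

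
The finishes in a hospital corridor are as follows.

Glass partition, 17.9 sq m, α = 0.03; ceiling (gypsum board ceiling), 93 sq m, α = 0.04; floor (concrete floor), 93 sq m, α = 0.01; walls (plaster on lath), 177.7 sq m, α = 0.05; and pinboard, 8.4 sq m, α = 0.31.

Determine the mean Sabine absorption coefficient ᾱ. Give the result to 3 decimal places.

0.043

S = Σ Sᵢ = 17.9 + 93 + 93 + 177.7 + 8.4 = 390.0 sq m.
Σ(Sᵢαᵢ) = 17.9·0.03 + 93·0.04 + 93·0.01 + 177.7·0.05 + 8.4·0.31 = 16.676.
ᾱ = 16.676 / 390.0 = 0.043.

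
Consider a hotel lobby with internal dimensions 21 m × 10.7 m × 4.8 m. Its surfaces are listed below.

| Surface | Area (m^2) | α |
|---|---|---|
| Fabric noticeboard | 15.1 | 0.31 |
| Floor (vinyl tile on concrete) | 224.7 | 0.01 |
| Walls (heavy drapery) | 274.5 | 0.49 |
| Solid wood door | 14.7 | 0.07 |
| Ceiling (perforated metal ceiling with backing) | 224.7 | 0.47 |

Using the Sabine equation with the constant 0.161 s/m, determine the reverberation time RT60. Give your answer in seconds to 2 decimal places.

0.70 s

A = Σ Sᵢαᵢ = 15.1*0.31 + 224.7*0.01 + 274.5*0.49 + 14.7*0.07 + 224.7*0.47 = 248.071 sabins.
Room volume: 1078.56 m³.
Sabine: RT60 = 0.161 × 1078.56 / 248.071 = 0.70 s.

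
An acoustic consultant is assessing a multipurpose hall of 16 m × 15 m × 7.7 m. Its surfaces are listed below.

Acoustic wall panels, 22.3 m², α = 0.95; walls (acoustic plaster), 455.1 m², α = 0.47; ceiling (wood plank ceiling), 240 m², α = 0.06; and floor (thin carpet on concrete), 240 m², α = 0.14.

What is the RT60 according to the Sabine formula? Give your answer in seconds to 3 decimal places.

Equivalent absorption area: A = 22.3×0.95 + 455.1×0.47 + 240×0.06 + 240×0.14 = 283.082 m².
Room volume: 1848 m³.
T = 0.161 V/A = 0.161·1848/283.082 = 1.051 s.

1.051 seconds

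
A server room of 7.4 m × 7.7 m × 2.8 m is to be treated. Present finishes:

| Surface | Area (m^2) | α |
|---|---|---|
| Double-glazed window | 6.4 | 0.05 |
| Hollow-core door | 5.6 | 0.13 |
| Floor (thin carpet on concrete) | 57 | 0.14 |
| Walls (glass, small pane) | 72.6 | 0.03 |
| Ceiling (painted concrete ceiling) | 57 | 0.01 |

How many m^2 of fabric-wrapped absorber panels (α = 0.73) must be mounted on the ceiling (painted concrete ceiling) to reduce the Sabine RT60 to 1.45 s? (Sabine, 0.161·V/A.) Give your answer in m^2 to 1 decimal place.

8.2

Summing Sᵢαᵢ: 0.320 + 0.728 + 7.980 + 2.178 + 0.570 → A₁ = 11.776 sabins.
V = 159.544 m³. Target absorption A₂ = 0.161 × 159.544 / 1.45 = 17.715 sabins.
ΔA needed = 17.715 − 11.776 = 5.939 sabins.
Each m^2 of panel replacing the ceiling (painted concrete ceiling) adds (0.73 − 0.01) = 0.72 sabins.
Area = ΔA/Δα = 5.939/0.72 = 8.2 m^2.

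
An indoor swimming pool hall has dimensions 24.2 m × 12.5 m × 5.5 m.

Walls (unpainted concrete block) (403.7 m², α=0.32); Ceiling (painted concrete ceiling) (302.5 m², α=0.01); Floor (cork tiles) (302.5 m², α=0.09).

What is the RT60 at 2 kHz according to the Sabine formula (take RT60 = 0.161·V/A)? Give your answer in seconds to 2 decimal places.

1.68 s

Total absorption A = 403.7*0.32 + 302.5*0.01 + 302.5*0.09
  = 129.184 + 3.025 + 27.225 = 159.434 m² sabins.
V = 24.2·12.5·5.5 = 1663.75 m³.
RT60 = 0.161 · V / A = 0.161 × 1663.75 / 159.434 = 1.68 s.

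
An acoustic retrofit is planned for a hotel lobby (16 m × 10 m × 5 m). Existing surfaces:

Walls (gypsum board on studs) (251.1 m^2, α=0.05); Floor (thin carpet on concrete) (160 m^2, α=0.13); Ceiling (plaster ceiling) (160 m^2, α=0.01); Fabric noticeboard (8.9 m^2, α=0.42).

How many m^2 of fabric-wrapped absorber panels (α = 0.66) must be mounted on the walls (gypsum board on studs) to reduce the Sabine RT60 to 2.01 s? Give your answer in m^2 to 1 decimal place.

41.6

Summing Sᵢαᵢ: 12.555 + 20.800 + 1.600 + 3.738 → A₁ = 38.693 sabins.
Required A₂ = 0.161·800/2.01 = 64.080 sabins.
ΔA needed = 64.080 − 38.693 = 25.387 sabins.
Net gain per m^2: Δα = 0.66 − 0.05 = 0.61.
Area = ΔA/Δα = 25.387/0.61 = 41.6 m^2.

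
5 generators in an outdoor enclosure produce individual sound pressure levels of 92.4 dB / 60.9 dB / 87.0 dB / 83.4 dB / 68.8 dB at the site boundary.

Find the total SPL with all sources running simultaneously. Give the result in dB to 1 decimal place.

93.9 dB

Converting to relative power and adding: 10^(92.4/10) + 10^(60.9/10) + 10^(87.0/10) + 10^(83.4/10) + 10^(68.8/10) = 2.467e+09.
Combined level = 10 log₁₀(2.467e+09) = 93.9 dB.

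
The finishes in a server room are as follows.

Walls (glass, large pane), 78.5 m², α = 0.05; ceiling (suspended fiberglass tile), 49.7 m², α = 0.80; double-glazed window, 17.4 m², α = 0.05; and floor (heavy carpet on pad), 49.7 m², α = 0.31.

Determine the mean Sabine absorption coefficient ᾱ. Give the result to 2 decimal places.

S = Σ Sᵢ = 78.5 + 49.7 + 17.4 + 49.7 = 195.3 m².
Weighted sum Σ Sα = 59.962.
ᾱ = 59.962 / 195.3 = 0.31.

0.31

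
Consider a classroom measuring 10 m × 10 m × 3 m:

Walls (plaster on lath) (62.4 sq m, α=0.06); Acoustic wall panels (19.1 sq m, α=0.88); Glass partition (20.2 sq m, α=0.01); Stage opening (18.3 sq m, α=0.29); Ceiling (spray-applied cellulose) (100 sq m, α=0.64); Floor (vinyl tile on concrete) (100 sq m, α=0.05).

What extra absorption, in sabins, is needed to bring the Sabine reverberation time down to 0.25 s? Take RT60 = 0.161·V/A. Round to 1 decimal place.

Total absorption A₁ = 62.4×0.06 + 19.1×0.88 + 20.2×0.01 + 18.3×0.29 + 100×0.64 + 100×0.05
  = 3.744 + 16.808 + 0.202 + 5.307 + 64.000 + 5.000 = 95.061 sq m sabins.
Target A₂ = 0.161·300/0.25 = 193.200 sabins (V = 300 m³).
ΔA = A₂ − A₁ = 193.200 − 95.061 = 98.1 sabins.

98.1 sabins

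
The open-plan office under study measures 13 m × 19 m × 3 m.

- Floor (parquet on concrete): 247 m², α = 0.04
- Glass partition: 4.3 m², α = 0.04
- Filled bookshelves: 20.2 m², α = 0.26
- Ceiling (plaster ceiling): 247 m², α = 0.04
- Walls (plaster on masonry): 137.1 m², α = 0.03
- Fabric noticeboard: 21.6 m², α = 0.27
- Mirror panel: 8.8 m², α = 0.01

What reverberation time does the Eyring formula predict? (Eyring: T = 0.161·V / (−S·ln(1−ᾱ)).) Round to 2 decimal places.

3.30 s

S = Σ Sᵢ = 686.0 m².
Σ(Sᵢαᵢ) = 247×0.04 + 4.3×0.04 + 20.2×0.26 + 247×0.04 + 137.1×0.03 + 21.6×0.27 + 8.8×0.01 = 35.217.
ᾱ = 35.217 / 686.0 = 0.0513.
−S·ln(1−ᾱ) = −686.0 × ln(1 − 0.0513) = 36.127.
V = 13 × 19 × 3 = 741 m³.
T = 0.161·V/[−S·ln(1−ᾱ)] = 0.161·741/36.127 = 3.30 s.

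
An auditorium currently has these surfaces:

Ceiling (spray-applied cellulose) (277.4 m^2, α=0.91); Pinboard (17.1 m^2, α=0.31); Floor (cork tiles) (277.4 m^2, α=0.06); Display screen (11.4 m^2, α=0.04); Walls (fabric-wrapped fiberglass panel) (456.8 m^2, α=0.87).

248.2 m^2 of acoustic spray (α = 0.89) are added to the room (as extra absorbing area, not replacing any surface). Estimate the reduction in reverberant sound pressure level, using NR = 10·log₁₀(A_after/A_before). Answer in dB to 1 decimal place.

1.2 dB

Summing Sᵢαᵢ: 252.434 + 5.301 + 16.644 + 0.456 + 397.416 → A_before = 672.251 sabins.
Added absorption = 248.2 × 0.89 = 220.898 sabins.
A_after = 672.251 + 220.898 = 893.149 sabins.
NR = 10·log₁₀(893.149/672.251) = 1.2 dB.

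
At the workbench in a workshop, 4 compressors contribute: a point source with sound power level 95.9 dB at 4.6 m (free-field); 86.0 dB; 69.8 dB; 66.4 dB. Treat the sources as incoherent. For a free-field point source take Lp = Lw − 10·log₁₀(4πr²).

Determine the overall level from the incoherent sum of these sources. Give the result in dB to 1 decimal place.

Source at 4.6 m: Lp = 95.9 − 10·log₁₀(4π·4.6²) = 95.9 − 10·log₁₀(265.904) = 71.7 dB.
Σ 10^(Lᵢ/10) = 4.268e+08.
Combined level = 10 log₁₀(4.268e+08) = 86.3 dB.

86.3 dB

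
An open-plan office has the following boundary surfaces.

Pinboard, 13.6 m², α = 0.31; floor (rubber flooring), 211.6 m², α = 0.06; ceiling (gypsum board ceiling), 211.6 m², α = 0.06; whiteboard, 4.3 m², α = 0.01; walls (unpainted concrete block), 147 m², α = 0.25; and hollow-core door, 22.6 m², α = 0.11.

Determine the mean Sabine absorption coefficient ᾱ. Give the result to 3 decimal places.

Total surface area S = 610.7 m².
Σ(Sᵢαᵢ) = 13.6·0.31 + 211.6·0.06 + 211.6·0.06 + 4.3·0.01 + 147·0.25 + 22.6·0.11 = 68.887.
ᾱ = A/S = 0.113.

0.113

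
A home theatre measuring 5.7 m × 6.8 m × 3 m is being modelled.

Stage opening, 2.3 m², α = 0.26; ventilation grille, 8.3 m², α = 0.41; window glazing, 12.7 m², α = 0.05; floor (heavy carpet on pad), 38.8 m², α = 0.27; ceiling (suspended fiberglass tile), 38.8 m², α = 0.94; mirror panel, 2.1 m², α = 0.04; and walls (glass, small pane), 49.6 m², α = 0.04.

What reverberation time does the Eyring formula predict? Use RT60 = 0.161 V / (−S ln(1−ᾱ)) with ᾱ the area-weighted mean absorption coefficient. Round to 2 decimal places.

Total surface area S = 2.3 + 8.3 + 12.7 + 38.8 + 38.8 + 2.1 + 49.6 = 152.6 m².
Absorption A = 2.3×0.26 + 8.3×0.41 + 12.7×0.05 + 38.8×0.27 + 38.8×0.94 + 2.1×0.04 + 49.6×0.04 = 53.652 sabins.
Mean coefficient ᾱ = A/S = 0.3516.
−S·ln(1−ᾱ) = −152.6 × ln(1 − 0.3516) = 66.114.
V = 5.7 × 6.8 × 3 = 116.28 m³.
RT60 = 0.161 × 116.28 / 66.114 = 0.28 s.

0.28 sec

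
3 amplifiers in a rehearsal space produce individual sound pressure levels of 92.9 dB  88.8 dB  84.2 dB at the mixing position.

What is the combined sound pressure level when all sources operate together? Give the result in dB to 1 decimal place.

94.7 dB

Sum in the linear (power) domain: Σ 10^(Lᵢ/10) = 10^(92.9/10) + 10^(88.8/10) + 10^(84.2/10) = 2.971e+09.
Back to dB: 10·log₁₀ Σ = 94.7 dB.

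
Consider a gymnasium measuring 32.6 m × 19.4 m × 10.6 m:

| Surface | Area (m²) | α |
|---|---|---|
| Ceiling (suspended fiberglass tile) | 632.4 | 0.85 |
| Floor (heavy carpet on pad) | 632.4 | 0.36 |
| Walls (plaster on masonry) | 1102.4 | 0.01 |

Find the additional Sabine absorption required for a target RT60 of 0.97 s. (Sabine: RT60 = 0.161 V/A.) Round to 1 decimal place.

336.5 sabins

Summing Sᵢαᵢ: 537.540 + 227.664 + 11.024 → A₁ = 776.228 sabins.
Target A₂ = 0.161·6703.864/0.97 = 1112.703 sabins (V = 6703.864 m³).
Additional absorption ΔA = 1112.703 − 776.228 = 336.5 sabins.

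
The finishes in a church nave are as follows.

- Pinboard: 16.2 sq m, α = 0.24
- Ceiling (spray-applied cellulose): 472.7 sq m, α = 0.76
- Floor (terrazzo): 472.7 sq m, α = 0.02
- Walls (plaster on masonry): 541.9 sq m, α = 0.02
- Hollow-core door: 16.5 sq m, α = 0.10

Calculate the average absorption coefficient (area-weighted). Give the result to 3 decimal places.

Total surface area S = 1520.0 sq m.
Weighted sum Σ Sα = 385.082.
ᾱ = A/S = 0.253.

0.253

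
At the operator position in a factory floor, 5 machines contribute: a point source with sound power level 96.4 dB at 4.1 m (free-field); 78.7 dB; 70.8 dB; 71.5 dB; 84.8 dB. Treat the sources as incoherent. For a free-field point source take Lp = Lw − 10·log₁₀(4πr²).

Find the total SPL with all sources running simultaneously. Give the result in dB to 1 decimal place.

Source at 4.1 m: Lp = 96.4 − 10·log₁₀(4π·4.1²) = 96.4 − 10·log₁₀(211.241) = 73.2 dB.
Σ 10^(Lᵢ/10) = 4.232e+08.
Back to dB: 10·log₁₀ Σ = 86.3 dB.

86.3 dB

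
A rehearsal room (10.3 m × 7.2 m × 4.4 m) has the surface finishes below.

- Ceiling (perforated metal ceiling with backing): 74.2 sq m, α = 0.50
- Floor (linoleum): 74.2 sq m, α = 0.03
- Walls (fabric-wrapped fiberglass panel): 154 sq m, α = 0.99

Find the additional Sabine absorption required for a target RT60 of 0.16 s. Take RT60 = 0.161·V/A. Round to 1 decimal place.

136.6 sabins

A₁ = Σ Sᵢαᵢ = 74.2×0.50 + 74.2×0.03 + 154×0.99 = 191.786 sabins.
V = 326.304 m³. Required absorption A₂ = 0.161 × 326.304 / 0.16 = 328.343 sabins.
ΔA = A₂ − A₁ = 328.343 − 191.786 = 136.6 sabins.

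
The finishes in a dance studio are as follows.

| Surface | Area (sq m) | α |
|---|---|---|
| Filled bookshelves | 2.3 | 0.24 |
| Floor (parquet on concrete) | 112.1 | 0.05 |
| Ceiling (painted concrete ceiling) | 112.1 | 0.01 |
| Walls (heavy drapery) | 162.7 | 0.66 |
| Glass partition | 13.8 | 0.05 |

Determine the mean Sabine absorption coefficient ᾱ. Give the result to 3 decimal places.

S = Σ Sᵢ = 2.3 + 112.1 + 112.1 + 162.7 + 13.8 = 403.0 sq m.
A = 2.3·0.24 + 112.1·0.05 + 112.1·0.01 + 162.7·0.66 + 13.8·0.05 = 115.350 sabins.
ᾱ = 115.350 / 403.0 = 0.286.

0.286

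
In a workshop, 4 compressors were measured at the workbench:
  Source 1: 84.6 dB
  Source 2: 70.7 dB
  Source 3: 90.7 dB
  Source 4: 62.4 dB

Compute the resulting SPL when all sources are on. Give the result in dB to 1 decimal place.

Converting to relative power and adding: 10^(84.6/10) + 10^(70.7/10) + 10^(90.7/10) + 10^(62.4/10) = 1.477e+09.
Back to dB: 10·log₁₀ Σ = 91.7 dB.

91.7 dB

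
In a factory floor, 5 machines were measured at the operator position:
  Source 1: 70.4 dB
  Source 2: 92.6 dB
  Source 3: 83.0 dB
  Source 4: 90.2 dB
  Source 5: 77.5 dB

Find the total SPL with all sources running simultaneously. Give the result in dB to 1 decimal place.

95.0 dB

Converting to relative power and adding: 10^(70.4/10) + 10^(92.6/10) + 10^(83.0/10) + 10^(90.2/10) + 10^(77.5/10) = 3.134e+09.
Combined level = 10 log₁₀(3.134e+09) = 95.0 dB.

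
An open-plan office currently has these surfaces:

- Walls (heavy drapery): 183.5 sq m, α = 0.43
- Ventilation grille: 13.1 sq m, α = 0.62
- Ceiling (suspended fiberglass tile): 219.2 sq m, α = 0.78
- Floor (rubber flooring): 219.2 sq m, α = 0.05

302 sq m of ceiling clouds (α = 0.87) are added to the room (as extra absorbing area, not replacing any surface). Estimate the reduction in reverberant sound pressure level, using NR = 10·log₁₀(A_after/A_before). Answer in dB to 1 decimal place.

A_before = Σ Sᵢαᵢ = 183.5·0.43 + 13.1·0.62 + 219.2·0.78 + 219.2·0.05 = 268.963 sabins.
Added absorption = 302 × 0.87 = 262.740 sabins.
New total A_after = 531.703 sabins.
Reduction = 10 log₁₀(A_after/A_before) = 10 log₁₀(1.9769) = 3.0 dB.

3.0 dB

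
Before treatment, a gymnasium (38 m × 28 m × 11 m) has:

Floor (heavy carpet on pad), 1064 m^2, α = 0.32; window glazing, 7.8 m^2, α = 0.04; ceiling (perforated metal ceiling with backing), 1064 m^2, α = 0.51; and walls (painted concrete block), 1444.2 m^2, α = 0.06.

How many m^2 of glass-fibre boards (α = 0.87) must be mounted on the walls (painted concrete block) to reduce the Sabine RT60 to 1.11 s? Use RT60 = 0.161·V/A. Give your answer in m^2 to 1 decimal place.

A₁ = Σ Sᵢαᵢ = 1064·0.32 + 7.8·0.04 + 1064·0.51 + 1444.2·0.06 = 970.084 sabins.
V = 11704 m³. Target absorption A₂ = 0.161 × 11704 / 1.11 = 1697.607 sabins.
ΔA needed = 1697.607 − 970.084 = 727.523 sabins.
Net gain per m^2: Δα = 0.87 − 0.06 = 0.81.
Area = ΔA/Δα = 727.523/0.81 = 898.2 m^2.

898.2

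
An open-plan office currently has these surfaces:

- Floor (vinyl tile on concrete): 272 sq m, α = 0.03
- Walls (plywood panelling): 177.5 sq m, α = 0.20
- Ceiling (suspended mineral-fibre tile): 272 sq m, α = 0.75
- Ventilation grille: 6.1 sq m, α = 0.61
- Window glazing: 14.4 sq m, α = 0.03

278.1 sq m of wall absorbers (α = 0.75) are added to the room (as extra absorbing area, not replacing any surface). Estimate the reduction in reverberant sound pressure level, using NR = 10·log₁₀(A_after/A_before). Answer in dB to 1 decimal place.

Summing Sᵢαᵢ: 8.160 + 35.500 + 204.000 + 3.721 + 0.432 → A_before = 251.813 sabins.
Treatment contributes 278.1·0.75 = 208.575 sabins.
A_after = 251.813 + 208.575 = 460.388 sabins.
NR = 10·log₁₀(460.388/251.813) = 2.6 dB.

2.6 dB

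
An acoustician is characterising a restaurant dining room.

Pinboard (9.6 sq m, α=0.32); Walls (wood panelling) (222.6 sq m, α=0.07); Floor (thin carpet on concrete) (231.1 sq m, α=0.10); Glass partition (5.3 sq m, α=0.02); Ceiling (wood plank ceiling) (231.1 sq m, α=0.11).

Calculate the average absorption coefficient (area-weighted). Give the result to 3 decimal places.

Total surface area S = 699.7 sq m.
A = 9.6·0.32 + 222.6·0.07 + 231.1·0.10 + 5.3·0.02 + 231.1·0.11 = 67.291 sabins.
ᾱ = A/S = 0.096.

0.096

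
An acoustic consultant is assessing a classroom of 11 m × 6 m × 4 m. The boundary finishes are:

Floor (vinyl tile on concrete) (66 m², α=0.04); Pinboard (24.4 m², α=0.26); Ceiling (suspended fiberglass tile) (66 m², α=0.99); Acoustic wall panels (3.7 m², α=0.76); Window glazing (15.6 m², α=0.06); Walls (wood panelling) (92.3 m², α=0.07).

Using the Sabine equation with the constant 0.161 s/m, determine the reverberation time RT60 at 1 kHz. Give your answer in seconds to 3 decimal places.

A = Σ Sᵢαᵢ = 66·0.04 + 24.4·0.26 + 66·0.99 + 3.7·0.76 + 15.6·0.06 + 92.3·0.07 = 84.533 sabins.
V = 11·6·4 = 264 m³.
RT60 = 0.161 · V / A = 0.161 × 264 / 84.533 = 0.503 s.

0.503 seconds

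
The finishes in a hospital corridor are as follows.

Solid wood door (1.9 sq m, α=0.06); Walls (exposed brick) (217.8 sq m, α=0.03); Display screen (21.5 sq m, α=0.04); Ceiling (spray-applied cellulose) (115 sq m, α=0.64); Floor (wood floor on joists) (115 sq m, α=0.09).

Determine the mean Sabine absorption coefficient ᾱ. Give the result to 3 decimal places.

Total surface area S = 471.2 sq m.
A = 1.9·0.06 + 217.8·0.03 + 21.5·0.04 + 115·0.64 + 115·0.09 = 91.458 sabins.
ᾱ = A/S = 0.194.

0.194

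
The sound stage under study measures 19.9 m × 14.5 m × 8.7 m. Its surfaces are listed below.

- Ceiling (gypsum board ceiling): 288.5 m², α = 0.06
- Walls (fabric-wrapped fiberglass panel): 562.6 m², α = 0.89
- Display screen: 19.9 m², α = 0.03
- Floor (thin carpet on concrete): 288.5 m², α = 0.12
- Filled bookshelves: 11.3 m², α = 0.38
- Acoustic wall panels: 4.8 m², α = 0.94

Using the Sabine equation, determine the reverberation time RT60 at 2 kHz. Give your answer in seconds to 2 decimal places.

0.72 s

Total absorption A = 288.5*0.06 + 562.6*0.89 + 19.9*0.03 + 288.5*0.12 + 11.3*0.38 + 4.8*0.94
  = 17.310 + 500.714 + 0.597 + 34.620 + 4.294 + 4.512 = 562.047 m² sabins.
Room volume: 2510.385 m³.
T = 0.161 V/A = 0.161·2510.385/562.047 = 0.72 s.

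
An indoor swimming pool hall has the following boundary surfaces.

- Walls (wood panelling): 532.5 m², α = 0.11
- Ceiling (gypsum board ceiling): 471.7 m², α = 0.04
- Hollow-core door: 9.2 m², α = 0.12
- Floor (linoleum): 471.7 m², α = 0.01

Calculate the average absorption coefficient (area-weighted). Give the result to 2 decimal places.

Total surface area S = 1485.1 m².
A = 532.5·0.11 + 471.7·0.04 + 9.2·0.12 + 471.7·0.01 = 83.264 sabins.
ᾱ = 83.264 / 1485.1 = 0.06.

0.06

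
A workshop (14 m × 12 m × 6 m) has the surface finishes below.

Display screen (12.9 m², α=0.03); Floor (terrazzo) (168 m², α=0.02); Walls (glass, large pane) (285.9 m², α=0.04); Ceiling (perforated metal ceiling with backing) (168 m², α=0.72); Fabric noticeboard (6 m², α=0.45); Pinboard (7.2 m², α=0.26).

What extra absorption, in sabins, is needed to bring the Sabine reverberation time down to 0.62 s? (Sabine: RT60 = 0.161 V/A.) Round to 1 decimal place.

A₁ = Σ Sᵢαᵢ = 12.9*0.03 + 168*0.02 + 285.9*0.04 + 168*0.72 + 6*0.45 + 7.2*0.26 = 140.715 sabins.
V = 1008 m³. Required absorption A₂ = 0.161 × 1008 / 0.62 = 261.755 sabins.
ΔA = A₂ − A₁ = 261.755 − 140.715 = 121.0 sabins.

121.0 sabins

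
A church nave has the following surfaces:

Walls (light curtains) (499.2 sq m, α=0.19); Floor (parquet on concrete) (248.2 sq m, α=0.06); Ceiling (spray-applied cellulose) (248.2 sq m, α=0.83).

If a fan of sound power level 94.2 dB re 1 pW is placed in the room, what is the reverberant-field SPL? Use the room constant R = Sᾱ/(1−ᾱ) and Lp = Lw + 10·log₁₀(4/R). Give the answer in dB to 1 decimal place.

A = 315.746 sabins; S = 995.6 sq m.
ᾱ = 315.746/995.6 = 0.3171; R = Sᾱ/(1−ᾱ) = 315.746/(1−0.3171) = 462.361 sq m.
Lp = 94.2 + 10·log₁₀(4/462.361) = 94.2 + (-20.63) = 73.6 dB.

73.6 dB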